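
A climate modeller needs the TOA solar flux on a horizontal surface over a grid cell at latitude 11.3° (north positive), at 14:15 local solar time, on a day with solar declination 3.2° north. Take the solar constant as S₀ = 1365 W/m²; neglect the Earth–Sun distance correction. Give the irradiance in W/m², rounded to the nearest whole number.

1126 W/m²

Hour angle H = 15° × (14.25 − 12) = 33.75°.
cos θ_z = sin φ sin δ + cos φ cos δ cos H = (0.1959)(0.0558) + (0.9806)(0.9984)(0.8315) = 0.8250.
Top-of-atmosphere irradiance = S₀ cos θ_z = 1365 × 0.8250 = 1126.12 W/m².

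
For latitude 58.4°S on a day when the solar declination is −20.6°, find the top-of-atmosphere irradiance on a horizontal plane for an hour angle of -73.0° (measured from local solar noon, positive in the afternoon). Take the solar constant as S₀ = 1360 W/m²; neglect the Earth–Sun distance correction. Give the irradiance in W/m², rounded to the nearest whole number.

603 W/m²

cos θ_z = sin φ sin δ + cos φ cos δ cos H = (-0.8517)(-0.3518) + (0.5240)(0.9361)(0.2924) = 0.4431.
Top-of-atmosphere irradiance = S₀ cos θ_z = 1360 × 0.4431 = 602.62 W/m².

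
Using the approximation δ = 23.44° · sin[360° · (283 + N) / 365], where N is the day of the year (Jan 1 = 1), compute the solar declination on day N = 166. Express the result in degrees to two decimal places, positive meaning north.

360 × (283 + 166) / 365 = 442.849°; sin(442.849°) = 0.9922.
δ = 23.44 × 0.9922 = 23.257° ≈ +23.26°.

+23.26°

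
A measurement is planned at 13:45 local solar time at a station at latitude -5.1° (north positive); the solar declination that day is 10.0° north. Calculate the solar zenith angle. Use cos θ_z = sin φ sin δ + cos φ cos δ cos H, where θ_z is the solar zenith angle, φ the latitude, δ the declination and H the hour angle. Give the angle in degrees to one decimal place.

Hour angle H = 15° × (13.75 − 12) = 26.25°.
cos θ_z = sin(-5.1°) sin(10.0°) + cos(-5.1°) cos(10.0°) cos(26.25°) = -0.0154 + 0.8798 = 0.8644.
θ_z = arccos(0.8644) = 30.19°.

30.2°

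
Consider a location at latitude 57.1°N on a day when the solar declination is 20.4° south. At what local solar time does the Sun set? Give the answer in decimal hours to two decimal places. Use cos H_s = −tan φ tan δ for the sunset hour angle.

cos H_s = −tan(57.1°) · tan(-20.4°) = 0.5749, so H_s = arccos(0.5749) = 54.91°.
Sunset is at 12 + H_s/15 = 12 + 3.661 = 15.661 h local solar time.

15.66 h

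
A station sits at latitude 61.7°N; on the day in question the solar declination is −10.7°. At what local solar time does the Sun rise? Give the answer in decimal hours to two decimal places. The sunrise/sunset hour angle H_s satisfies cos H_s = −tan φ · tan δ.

7.37 h

−tan φ tan δ = −(1.8572)(-0.1890) = 0.3510; H_s = arccos(0.3510) = 69.45°.
Sunrise is at 12 − H_s/15 = 12 − 4.630 = 7.370 h local solar time.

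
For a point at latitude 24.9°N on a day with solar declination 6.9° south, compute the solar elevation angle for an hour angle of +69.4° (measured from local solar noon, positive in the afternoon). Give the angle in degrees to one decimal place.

15.4°

cos θ_z = sin φ sin δ + cos φ cos δ cos H = (0.4210)(-0.1201) + (0.9070)(0.9928)(0.3518) = 0.2662.
θ_z = arccos(0.2662) = 74.56°, so the elevation is 90° − 74.56° = 15.44°.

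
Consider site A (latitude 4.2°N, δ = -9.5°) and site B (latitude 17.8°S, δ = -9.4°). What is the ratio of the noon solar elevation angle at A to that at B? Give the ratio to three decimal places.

0.935

A: 90° − |4.2 − (-9.5)| = 76.30°.
B: 90° − |-17.8 − (-9.4)| = 81.60°.
Ratio A/B = 76.3000 / 81.6000 = 0.9350.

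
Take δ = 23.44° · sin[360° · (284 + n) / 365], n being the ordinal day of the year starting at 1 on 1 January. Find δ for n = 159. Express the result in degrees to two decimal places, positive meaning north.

360 × (284 + 159) / 365 = 436.932°; sin(436.932°) = 0.9741.
δ = 23.44 × 0.9741 = 22.833° ≈ +22.83°.

+22.83°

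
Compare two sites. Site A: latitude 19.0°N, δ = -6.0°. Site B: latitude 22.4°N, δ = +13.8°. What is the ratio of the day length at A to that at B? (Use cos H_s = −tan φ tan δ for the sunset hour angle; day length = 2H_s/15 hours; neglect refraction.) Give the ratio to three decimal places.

A: H_s = arccos(−tan 19.0° · tan -6.0°) = 87.93°, so 2H_s/15 = 11.7240 h.
B: H_s = arccos(−tan 22.4° · tan 13.8°) = 95.81°, so 2H_s/15 = 12.7747 h.
Ratio A/B = 11.7240 / 12.7747 = 0.9178.

0.918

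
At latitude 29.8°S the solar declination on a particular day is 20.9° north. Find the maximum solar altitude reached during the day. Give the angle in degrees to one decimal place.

39.3°

At local solar noon the hour angle is zero, so the elevation is 90° − |φ − δ| = 90° − |-29.8° − (20.9°)| = 90° − 50.7° = 39.3°.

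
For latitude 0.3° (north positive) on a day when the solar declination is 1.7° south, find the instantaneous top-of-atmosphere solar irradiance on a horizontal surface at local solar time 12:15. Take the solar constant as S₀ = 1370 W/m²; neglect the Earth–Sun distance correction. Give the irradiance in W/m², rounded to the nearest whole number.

1366 W/m²

Hour angle H = 15° × (12.25 − 12) = 3.75°.
With φ = 0.3°, δ = -1.7°, H = 3.75°: sin φ sin δ = -0.0002, cos φ cos δ cos H = 0.9974, so cos θ_z = 0.9972.
Top-of-atmosphere irradiance = S₀ cos θ_z = 1370 × 0.9972 = 1366.16 W/m².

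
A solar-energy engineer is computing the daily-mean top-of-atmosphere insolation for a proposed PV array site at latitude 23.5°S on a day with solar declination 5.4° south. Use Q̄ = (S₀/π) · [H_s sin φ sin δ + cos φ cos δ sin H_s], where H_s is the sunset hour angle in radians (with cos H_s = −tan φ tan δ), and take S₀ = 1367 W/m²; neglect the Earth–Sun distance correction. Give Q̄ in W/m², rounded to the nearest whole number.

423 W/m²

The sunset hour angle satisfies cos H_s = −tan φ tan δ = -0.0411, giving H_s = 92.36°. In radians, H_s = 1.6120.
H_s sin φ sin δ = 1.6120 × -0.3987 × -0.0941 = 0.0605.
cos φ cos δ sin H_s = 0.9171 × 0.9956 × 0.9992 = 0.9123.
Q̄ = (1367/π) × (0.0605 + 0.9123) = 435.13 × 0.9728 = 423.29 W/m².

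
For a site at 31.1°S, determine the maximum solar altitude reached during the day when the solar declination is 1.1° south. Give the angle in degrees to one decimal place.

60.0°

At local solar noon the hour angle is zero, so the elevation is 90° − |φ − δ| = 90° − |-31.1° − (-1.1°)| = 90° − 30.0° = 60.0°.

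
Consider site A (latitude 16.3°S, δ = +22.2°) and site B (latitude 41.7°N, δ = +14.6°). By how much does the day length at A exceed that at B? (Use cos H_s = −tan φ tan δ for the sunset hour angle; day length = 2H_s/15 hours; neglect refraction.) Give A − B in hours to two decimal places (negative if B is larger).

A: H_s = arccos(−tan -16.3° · tan 22.2°) = 83.15°, so 2H_s/15 = 11.0867 h.
B: H_s = arccos(−tan 41.7° · tan 14.6°) = 103.42°, so 2H_s/15 = 13.7893 h.
A − B = 11.0867 − 13.7893 = -2.7026 h.

-2.70 h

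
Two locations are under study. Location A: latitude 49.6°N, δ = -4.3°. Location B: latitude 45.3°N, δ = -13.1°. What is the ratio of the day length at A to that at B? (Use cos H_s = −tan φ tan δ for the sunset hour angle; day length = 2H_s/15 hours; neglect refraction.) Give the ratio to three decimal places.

A: H_s = arccos(−tan 49.6° · tan -4.3°) = 84.93°, so 2H_s/15 = 11.3240 h.
B: H_s = arccos(−tan 45.3° · tan -13.1°) = 76.40°, so 2H_s/15 = 10.1867 h.
Ratio A/B = 11.3240 / 10.1867 = 1.1116.

1.112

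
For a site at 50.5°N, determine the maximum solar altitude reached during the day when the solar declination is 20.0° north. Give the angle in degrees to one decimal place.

At local solar noon the hour angle is zero, so the elevation is 90° − |φ − δ| = 90° − |50.5° − (20.0°)| = 90° − 30.5° = 59.5°.

59.5°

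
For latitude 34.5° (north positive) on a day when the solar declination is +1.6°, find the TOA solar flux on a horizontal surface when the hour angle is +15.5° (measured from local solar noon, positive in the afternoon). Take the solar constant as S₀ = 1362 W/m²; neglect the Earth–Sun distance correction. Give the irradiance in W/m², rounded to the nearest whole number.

1103 W/m²

cos θ_z = sin φ sin δ + cos φ cos δ cos H = (0.5664)(0.0279) + (0.8241)(0.9996)(0.9636) = 0.8096.
Top-of-atmosphere irradiance = S₀ cos θ_z = 1362 × 0.8096 = 1102.68 W/m².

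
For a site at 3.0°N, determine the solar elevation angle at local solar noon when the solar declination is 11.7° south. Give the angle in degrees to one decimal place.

75.3°

At local solar noon the hour angle is zero, so the elevation is 90° − |φ − δ| = 90° − |3.0° − (-11.7°)| = 90° − 14.7° = 75.3°.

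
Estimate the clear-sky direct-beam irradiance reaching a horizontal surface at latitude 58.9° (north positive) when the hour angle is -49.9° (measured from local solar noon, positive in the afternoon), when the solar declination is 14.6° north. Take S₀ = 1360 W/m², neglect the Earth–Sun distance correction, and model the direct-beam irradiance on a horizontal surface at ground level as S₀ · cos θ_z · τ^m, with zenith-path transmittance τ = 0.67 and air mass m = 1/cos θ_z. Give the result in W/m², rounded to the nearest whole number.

cos θ_z = sin(58.9°) sin(14.6°) + cos(58.9°) cos(14.6°) cos(-49.90°) = 0.2158 + 0.3220 = 0.5378.
Air mass m = 1/cos θ_z = 1/0.5378 = 1.859; τ^m = 0.67^1.859 = 0.4750.
Surface direct beam = 1360 × 0.5378 × 0.4750 = 347.42 W/m².

347 W/m²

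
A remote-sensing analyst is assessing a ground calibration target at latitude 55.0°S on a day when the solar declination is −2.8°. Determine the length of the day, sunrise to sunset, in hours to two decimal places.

cos H_s = −tan(-55.0°) · tan(-2.8°) = -0.0698, so H_s = arccos(-0.0698) = 94.00°.
Day length = 2 H_s / 15° h⁻¹ = 188.00° / 15 = 12.533 h.

12.53 hours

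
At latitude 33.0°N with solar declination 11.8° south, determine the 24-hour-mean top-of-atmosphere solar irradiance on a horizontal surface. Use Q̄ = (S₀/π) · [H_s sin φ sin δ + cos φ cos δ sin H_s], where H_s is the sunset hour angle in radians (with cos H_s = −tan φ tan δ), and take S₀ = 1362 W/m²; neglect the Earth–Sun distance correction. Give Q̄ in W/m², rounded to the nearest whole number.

283 W/m²

The sunset hour angle satisfies cos H_s = −tan φ tan δ = 0.1357, giving H_s = 82.20°. In radians, H_s = 1.4347.
H_s sin φ sin δ = 1.4347 × 0.5446 × -0.2045 = -0.1598.
cos φ cos δ sin H_s = 0.8387 × 0.9789 × 0.9908 = 0.8135.
Q̄ = (1362/π) × (-0.1598 + 0.8135) = 433.54 × 0.6537 = 283.41 W/m².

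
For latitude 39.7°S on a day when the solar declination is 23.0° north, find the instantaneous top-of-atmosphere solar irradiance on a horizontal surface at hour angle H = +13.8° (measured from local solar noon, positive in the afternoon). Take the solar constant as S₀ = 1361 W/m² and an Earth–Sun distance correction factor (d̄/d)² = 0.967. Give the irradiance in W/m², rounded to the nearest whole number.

cos θ_z = sin φ sin δ + cos φ cos δ cos H = (-0.6388)(0.3907) + (0.7694)(0.9205)(0.9711) = 0.4382.
Top-of-atmosphere irradiance = S₀ (d̄/d)² cos θ_z = 1361 × 0.967 × 0.4382 = 576.71 W/m².

577 W/m²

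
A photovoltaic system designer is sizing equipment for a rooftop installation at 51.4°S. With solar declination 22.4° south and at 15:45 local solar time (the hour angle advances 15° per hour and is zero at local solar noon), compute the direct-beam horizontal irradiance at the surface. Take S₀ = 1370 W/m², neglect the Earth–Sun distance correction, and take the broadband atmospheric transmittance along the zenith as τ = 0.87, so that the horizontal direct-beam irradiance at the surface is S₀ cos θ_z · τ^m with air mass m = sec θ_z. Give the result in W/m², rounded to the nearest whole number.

Hour angle H = 15° × (15.75 − 12) = 56.25°.
With φ = -51.4°, δ = -22.4°, H = 56.25°: sin φ sin δ = 0.2978, cos φ cos δ cos H = 0.3205, so cos θ_z = 0.6183.
Air mass m = 1/cos θ_z = 1/0.6183 = 1.617; τ^m = 0.87^1.617 = 0.7984.
Surface direct beam = 1370 × 0.6183 × 0.7984 = 676.30 W/m².

676 W/m²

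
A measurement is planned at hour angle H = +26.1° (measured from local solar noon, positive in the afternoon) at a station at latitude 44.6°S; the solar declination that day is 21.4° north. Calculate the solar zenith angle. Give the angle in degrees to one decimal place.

cos θ_z = sin(-44.6°) sin(21.4°) + cos(-44.6°) cos(21.4°) cos(26.10°) = -0.2562 + 0.5953 = 0.3391.
θ_z = arccos(0.3391) = 70.18°.

70.2°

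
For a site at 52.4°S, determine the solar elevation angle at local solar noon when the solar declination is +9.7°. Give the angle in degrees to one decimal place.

At local solar noon the hour angle is zero, so the elevation is 90° − |φ − δ| = 90° − |-52.4° − (9.7°)| = 90° − 62.1° = 27.9°.

27.9°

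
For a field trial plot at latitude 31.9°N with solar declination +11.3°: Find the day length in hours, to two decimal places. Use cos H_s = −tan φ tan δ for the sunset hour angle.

12.95 hours

cos H_s = −tan(31.9°) · tan(11.3°) = -0.1244, so H_s = arccos(-0.1244) = 97.15°.
Day length = 2 H_s / 15° h⁻¹ = 194.30° / 15 = 12.953 h.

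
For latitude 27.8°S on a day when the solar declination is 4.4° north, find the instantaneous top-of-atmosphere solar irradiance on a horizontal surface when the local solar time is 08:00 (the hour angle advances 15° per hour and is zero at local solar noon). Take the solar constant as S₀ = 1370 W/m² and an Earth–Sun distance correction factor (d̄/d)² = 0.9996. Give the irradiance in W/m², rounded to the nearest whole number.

Hour angle H = 15° × (8 − 12) = -60.00°.
With φ = -27.8°, δ = 4.4°, H = -60.00°: sin φ sin δ = -0.0358, cos φ cos δ cos H = 0.4410, so cos θ_z = 0.4052.
Top-of-atmosphere irradiance = S₀ (d̄/d)² cos θ_z = 1370 × 0.9996 × 0.4052 = 554.90 W/m².

555 W/m²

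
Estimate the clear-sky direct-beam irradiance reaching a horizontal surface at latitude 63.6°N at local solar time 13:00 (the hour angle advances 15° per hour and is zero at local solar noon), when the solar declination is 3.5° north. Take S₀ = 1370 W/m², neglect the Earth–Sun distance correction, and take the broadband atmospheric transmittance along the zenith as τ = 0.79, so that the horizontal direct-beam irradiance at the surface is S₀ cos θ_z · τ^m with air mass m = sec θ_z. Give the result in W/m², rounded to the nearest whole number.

Hour angle H = 15° × (13 − 12) = 15.00°.
With φ = 63.6°, δ = 3.5°, H = 15.00°: sin φ sin δ = 0.0547, cos φ cos δ cos H = 0.4287, so cos θ_z = 0.4834.
Air mass m = 1/cos θ_z = 1/0.4834 = 2.069; τ^m = 0.79^2.069 = 0.6140.
Surface direct beam = 1370 × 0.4834 × 0.6140 = 406.63 W/m².

407 W/m²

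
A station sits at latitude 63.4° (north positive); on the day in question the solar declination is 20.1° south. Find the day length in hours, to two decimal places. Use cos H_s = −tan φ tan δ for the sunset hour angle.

5.74 hours

cos H_s = −tan(63.4°) · tan(-20.1°) = 0.7308, so H_s = arccos(0.7308) = 43.05°.
Day length = 2 H_s / 15° h⁻¹ = 86.10° / 15 = 5.740 h.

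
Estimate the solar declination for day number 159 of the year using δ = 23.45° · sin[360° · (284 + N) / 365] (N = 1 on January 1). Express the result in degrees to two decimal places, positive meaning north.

+22.84°

360 × (284 + 159) / 365 = 436.932°; sin(436.932°) = 0.9741.
δ = 23.45 × 0.9741 = 22.843° ≈ +22.84°.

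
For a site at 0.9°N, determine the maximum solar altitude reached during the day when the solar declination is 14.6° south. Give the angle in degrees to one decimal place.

74.5°

At local solar noon the hour angle is zero, so the elevation is 90° − |φ − δ| = 90° − |0.9° − (-14.6°)| = 90° − 15.5° = 74.5°.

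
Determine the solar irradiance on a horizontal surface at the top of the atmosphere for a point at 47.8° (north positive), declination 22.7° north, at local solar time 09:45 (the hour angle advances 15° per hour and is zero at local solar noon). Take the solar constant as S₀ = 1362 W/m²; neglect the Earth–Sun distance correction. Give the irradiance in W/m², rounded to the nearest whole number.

Hour angle H = 15° × (9.75 − 12) = -33.75°.
cos θ_z = sin(47.8°) sin(22.7°) + cos(47.8°) cos(22.7°) cos(-33.75°) = 0.2859 + 0.5153 = 0.8012.
Top-of-atmosphere irradiance = S₀ cos θ_z = 1362 × 0.8012 = 1091.23 W/m².

1091 W/m²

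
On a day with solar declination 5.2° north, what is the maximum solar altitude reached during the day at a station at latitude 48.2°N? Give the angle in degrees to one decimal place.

At local solar noon the hour angle is zero, so the elevation is 90° − |φ − δ| = 90° − |48.2° − (5.2°)| = 90° − 43.0° = 47.0°.

47.0°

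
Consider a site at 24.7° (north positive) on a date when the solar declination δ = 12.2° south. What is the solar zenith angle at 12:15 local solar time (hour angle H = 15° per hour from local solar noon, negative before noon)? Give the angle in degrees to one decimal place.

37.1°

Hour angle H = 15° × (12.25 − 12) = 3.75°.
cos θ_z = sin φ sin δ + cos φ cos δ cos H = (0.4179)(-0.2113) + (0.9085)(0.9774)(0.9979) = 0.7978.
θ_z = arccos(0.7978) = 37.08°.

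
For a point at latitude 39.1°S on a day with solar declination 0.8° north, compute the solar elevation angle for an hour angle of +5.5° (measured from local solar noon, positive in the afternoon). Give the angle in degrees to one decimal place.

49.8°

With φ = -39.1°, δ = 0.8°, H = 5.50°: sin φ sin δ = -0.0088, cos φ cos δ cos H = 0.7724, so cos θ_z = 0.7636.
θ_z = arccos(0.7636) = 40.22°, so the elevation is 90° − 40.22° = 49.78°.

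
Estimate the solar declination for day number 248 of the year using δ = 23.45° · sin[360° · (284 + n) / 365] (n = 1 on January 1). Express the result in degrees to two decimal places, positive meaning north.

360 × (284 + 248) / 365 = 524.712°; sin(524.712°) = 0.2637.
δ = 23.45 × 0.2637 = 6.184° ≈ +6.18°.

+6.18°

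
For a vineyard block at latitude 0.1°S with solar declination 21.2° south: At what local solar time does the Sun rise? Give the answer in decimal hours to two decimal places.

6.00 h

The sunset hour angle satisfies cos H_s = −tan φ tan δ = -0.0007, giving H_s = 90.04°.
Sunrise is at 12 − H_s/15 = 12 − 6.003 = 5.997 h local solar time.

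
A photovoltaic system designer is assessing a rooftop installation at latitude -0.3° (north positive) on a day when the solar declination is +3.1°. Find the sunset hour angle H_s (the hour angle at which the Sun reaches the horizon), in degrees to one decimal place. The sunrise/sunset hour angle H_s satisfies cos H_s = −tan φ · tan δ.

90.0°

The sunset hour angle satisfies cos H_s = −tan φ tan δ = 0.0003, giving H_s = 89.98°.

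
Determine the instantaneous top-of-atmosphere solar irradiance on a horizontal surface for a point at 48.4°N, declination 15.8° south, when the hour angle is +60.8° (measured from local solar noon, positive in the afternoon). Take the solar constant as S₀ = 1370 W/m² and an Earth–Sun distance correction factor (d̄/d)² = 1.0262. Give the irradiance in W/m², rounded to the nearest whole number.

cos θ_z = sin(48.4°) sin(-15.8°) + cos(48.4°) cos(-15.8°) cos(60.80°) = -0.2036 + 0.3117 = 0.1081.
Top-of-atmosphere irradiance = S₀ (d̄/d)² cos θ_z = 1370 × 1.0262 × 0.1081 = 151.98 W/m².

152 W/m²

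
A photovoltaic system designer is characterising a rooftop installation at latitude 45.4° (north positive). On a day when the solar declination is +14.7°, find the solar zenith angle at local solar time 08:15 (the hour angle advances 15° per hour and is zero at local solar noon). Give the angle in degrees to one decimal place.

Hour angle H = 15° × (8.25 − 12) = -56.25°.
cos θ_z = sin(45.4°) sin(14.7°) + cos(45.4°) cos(14.7°) cos(-56.25°) = 0.1807 + 0.3773 = 0.5580.
θ_z = arccos(0.5580) = 56.08°.

56.1°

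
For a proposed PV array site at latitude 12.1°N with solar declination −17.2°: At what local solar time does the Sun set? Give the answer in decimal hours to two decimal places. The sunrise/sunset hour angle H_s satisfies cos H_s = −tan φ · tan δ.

17.75 h

The sunset hour angle satisfies cos H_s = −tan φ tan δ = 0.0664, giving H_s = 86.19°.
Sunset is at 12 + H_s/15 = 12 + 5.746 = 17.746 h local solar time.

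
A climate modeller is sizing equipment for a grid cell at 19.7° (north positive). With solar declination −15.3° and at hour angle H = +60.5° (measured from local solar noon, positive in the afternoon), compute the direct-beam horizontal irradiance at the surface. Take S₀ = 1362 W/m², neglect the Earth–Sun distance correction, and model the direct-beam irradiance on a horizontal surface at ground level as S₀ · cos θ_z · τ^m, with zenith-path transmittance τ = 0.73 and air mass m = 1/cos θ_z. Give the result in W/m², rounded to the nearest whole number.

With φ = 19.7°, δ = -15.3°, H = 60.50°: sin φ sin δ = -0.0890, cos φ cos δ cos H = 0.4472, so cos θ_z = 0.3582.
Air mass m = 1/cos θ_z = 1/0.3582 = 2.792; τ^m = 0.73^2.792 = 0.4153.
Surface direct beam = 1362 × 0.3582 × 0.4153 = 202.61 W/m².

203 W/m²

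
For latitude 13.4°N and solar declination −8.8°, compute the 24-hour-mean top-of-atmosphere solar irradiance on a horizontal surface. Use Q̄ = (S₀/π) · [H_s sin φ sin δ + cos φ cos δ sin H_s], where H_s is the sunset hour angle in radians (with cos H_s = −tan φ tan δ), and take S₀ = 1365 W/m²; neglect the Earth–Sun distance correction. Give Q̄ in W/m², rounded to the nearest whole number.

394 W/m²

cos H_s = −tan(13.4°) · tan(-8.8°) = 0.0369, so H_s = arccos(0.0369) = 87.89°. In radians, H_s = 1.5340.
H_s sin φ sin δ = 1.5340 × 0.2317 × -0.1530 = -0.0544.
cos φ cos δ sin H_s = 0.9728 × 0.9882 × 0.9993 = 0.9606.
Q̄ = (1365/π) × (-0.0544 + 0.9606) = 434.49 × 0.9062 = 393.73 W/m².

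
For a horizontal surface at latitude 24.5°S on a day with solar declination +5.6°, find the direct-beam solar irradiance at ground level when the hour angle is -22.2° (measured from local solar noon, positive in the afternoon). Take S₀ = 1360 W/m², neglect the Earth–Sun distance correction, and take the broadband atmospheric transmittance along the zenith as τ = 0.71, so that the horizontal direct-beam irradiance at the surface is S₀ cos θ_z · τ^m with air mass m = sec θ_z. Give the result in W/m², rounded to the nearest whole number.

cos θ_z = sin φ sin δ + cos φ cos δ cos H = (-0.4147)(0.0976) + (0.9100)(0.9952)(0.9259) = 0.7980.
Air mass m = 1/cos θ_z = 1/0.7980 = 1.253; τ^m = 0.71^1.253 = 0.6511.
Surface direct beam = 1360 × 0.7980 × 0.6511 = 706.63 W/m².

707 W/m²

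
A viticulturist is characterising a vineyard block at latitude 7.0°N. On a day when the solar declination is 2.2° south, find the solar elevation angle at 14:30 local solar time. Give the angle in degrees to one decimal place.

51.5°

Hour angle H = 15° × (14.5 − 12) = 37.50°.
cos θ_z = sin(7.0°) sin(-2.2°) + cos(7.0°) cos(-2.2°) cos(37.50°) = -0.0047 + 0.7869 = 0.7822.
θ_z = arccos(0.7822) = 38.54°, so the elevation is 90° − 38.54° = 51.46°.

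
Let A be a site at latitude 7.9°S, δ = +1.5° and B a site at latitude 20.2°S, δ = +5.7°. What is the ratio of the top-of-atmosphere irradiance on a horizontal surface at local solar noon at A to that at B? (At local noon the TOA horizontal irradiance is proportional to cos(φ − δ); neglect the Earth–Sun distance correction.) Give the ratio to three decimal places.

1.097

A: cos θ_z = cos(-7.9° − (1.5°)) = 0.9866.
B: cos θ_z = cos(-20.2° − (5.7°)) = 0.8996.
Ratio A/B = 0.9866 / 0.8996 = 1.0967.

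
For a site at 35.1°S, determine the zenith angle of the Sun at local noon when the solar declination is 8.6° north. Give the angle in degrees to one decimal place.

43.7°

At local solar noon the hour angle is zero, so the zenith angle is |φ − δ| = |-35.1° − (8.6°)| = 43.7°.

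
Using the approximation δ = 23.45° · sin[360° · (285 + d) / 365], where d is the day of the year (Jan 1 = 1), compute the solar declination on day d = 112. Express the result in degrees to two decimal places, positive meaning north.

+12.27°

360 × (285 + 112) / 365 = 391.562°; sin(391.562°) = 0.5234.
δ = 23.45 × 0.5234 = 12.274° ≈ +12.27°.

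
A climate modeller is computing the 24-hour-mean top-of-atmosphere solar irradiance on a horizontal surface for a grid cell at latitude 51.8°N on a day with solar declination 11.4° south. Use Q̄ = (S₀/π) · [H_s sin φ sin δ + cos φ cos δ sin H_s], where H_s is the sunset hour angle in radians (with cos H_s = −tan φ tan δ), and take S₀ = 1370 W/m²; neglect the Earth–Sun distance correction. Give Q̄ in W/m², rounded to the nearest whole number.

167 W/m²

−tan φ tan δ = −(1.2708)(-0.2016) = 0.2562; H_s = arccos(0.2562) = 75.16°. In radians, H_s = 1.3118.
H_s sin φ sin δ = 1.3118 × 0.7859 × -0.1977 = -0.2038.
cos φ cos δ sin H_s = 0.6184 × 0.9803 × 0.9666 = 0.5860.
Q̄ = (1370/π) × (-0.2038 + 0.5860) = 436.08 × 0.3822 = 166.67 W/m².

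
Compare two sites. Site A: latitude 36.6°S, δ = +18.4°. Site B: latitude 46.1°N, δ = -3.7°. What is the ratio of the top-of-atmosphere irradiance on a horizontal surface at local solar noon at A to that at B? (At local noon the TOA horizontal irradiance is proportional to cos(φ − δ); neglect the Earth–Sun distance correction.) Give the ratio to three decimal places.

A: cos θ_z = cos(-36.6° − (18.4°)) = 0.5736.
B: cos θ_z = cos(46.1° − (-3.7°)) = 0.6455.
Ratio A/B = 0.5736 / 0.6455 = 0.8886.

0.889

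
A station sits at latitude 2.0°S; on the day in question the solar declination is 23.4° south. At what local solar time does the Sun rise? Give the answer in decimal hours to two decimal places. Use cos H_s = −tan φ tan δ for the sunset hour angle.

−tan φ tan δ = −(-0.0349)(-0.4327) = -0.0151; H_s = arccos(-0.0151) = 90.87°.
Sunrise is at 12 − H_s/15 = 12 − 6.058 = 5.942 h local solar time.

5.94 h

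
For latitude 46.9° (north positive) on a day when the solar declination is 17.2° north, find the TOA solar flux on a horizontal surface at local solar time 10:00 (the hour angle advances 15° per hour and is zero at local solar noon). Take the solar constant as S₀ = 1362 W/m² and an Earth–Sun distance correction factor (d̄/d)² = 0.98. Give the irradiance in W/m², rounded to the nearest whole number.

1043 W/m²

Hour angle H = 15° × (10 − 12) = -30.00°.
cos θ_z = sin(46.9°) sin(17.2°) + cos(46.9°) cos(17.2°) cos(-30.00°) = 0.2159 + 0.5653 = 0.7812.
Top-of-atmosphere irradiance = S₀ (d̄/d)² cos θ_z = 1362 × 0.98 × 0.7812 = 1042.71 W/m².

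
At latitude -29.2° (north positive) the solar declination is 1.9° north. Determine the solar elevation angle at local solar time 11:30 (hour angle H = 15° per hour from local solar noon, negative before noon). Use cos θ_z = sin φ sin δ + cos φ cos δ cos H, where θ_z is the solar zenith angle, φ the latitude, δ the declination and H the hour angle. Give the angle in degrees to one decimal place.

Hour angle H = 15° × (11.5 − 12) = -7.50°.
With φ = -29.2°, δ = 1.9°, H = -7.50°: sin φ sin δ = -0.0162, cos φ cos δ cos H = 0.8650, so cos θ_z = 0.8488.
θ_z = arccos(0.8488) = 31.92°, so the elevation is 90° − 31.92° = 58.08°.

58.1°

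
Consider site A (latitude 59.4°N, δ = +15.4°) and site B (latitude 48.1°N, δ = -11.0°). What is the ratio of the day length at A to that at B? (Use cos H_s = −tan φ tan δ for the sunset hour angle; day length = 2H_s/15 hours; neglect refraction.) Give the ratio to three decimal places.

A: H_s = arccos(−tan 59.4° · tan 15.4°) = 117.76°, so 2H_s/15 = 15.7013 h.
B: H_s = arccos(−tan 48.1° · tan -11.0°) = 77.49°, so 2H_s/15 = 10.3320 h.
Ratio A/B = 15.7013 / 10.3320 = 1.5197.

1.520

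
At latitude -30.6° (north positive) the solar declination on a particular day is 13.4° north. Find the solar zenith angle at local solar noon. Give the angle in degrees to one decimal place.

At local solar noon the hour angle is zero, so the zenith angle is |φ − δ| = |-30.6° − (13.4°)| = 44.0°.

44.0°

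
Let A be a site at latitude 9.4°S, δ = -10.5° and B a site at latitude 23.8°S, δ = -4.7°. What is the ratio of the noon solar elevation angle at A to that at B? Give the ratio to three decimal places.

A: 90° − |-9.4 − (-10.5)| = 88.90°.
B: 90° − |-23.8 − (-4.7)| = 70.90°.
Ratio A/B = 88.9000 / 70.9000 = 1.2539.

1.254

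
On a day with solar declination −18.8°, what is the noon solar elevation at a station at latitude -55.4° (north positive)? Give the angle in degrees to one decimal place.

53.4°

At local solar noon the hour angle is zero, so the elevation is 90° − |φ − δ| = 90° − |-55.4° − (-18.8°)| = 90° − 36.6° = 53.4°.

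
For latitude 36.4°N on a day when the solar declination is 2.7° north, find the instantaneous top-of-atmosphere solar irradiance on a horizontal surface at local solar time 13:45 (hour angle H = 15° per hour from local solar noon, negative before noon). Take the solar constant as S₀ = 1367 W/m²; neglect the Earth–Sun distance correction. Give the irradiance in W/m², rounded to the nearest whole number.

1024 W/m²

Hour angle H = 15° × (13.75 − 12) = 26.25°.
cos θ_z = sin(36.4°) sin(2.7°) + cos(36.4°) cos(2.7°) cos(26.25°) = 0.0280 + 0.7211 = 0.7491.
Top-of-atmosphere irradiance = S₀ cos θ_z = 1367 × 0.7491 = 1024.02 W/m².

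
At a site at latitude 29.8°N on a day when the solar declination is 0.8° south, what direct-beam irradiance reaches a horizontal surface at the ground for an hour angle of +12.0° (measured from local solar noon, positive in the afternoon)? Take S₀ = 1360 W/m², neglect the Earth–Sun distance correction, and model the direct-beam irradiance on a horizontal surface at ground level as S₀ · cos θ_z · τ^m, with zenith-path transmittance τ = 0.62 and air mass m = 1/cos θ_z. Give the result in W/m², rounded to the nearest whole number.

cos θ_z = sin φ sin δ + cos φ cos δ cos H = (0.4970)(-0.0140) + (0.8678)(0.9999)(0.9781) = 0.8418.
Air mass m = 1/cos θ_z = 1/0.8418 = 1.188; τ^m = 0.62^1.188 = 0.5667.
Surface direct beam = 1360 × 0.8418 × 0.5667 = 648.79 W/m².

649 W/m²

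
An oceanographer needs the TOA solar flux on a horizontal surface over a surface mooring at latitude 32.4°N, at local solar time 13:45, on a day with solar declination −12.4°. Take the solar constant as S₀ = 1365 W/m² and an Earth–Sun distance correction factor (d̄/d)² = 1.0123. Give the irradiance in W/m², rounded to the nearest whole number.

Hour angle H = 15° × (13.75 − 12) = 26.25°.
With φ = 32.4°, δ = -12.4°, H = 26.25°: sin φ sin δ = -0.1151, cos φ cos δ cos H = 0.7396, so cos θ_z = 0.6245.
Top-of-atmosphere irradiance = S₀ (d̄/d)² cos θ_z = 1365 × 1.0123 × 0.6245 = 862.93 W/m².

863 W/m²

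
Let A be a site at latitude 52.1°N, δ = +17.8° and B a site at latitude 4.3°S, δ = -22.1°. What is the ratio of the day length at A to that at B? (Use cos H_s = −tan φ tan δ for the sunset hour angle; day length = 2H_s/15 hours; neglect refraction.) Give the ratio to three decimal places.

A: H_s = arccos(−tan 52.1° · tan 17.8°) = 114.36°, so 2H_s/15 = 15.2480 h.
B: H_s = arccos(−tan -4.3° · tan -22.1°) = 91.75°, so 2H_s/15 = 12.2333 h.
Ratio A/B = 15.2480 / 12.2333 = 1.2464.

1.246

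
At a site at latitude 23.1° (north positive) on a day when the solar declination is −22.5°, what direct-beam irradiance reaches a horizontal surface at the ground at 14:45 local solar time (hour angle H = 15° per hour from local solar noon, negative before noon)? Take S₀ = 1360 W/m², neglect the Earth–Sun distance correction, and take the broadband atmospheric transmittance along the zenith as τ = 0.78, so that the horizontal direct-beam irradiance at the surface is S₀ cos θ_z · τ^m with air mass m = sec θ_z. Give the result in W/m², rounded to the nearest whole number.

400 W/m²

Hour angle H = 15° × (14.75 − 12) = 41.25°.
cos θ_z = sin φ sin δ + cos φ cos δ cos H = (0.3923)(-0.3827) + (0.9198)(0.9239)(0.7518) = 0.4887.
Air mass m = 1/cos θ_z = 1/0.4887 = 2.046; τ^m = 0.78^2.046 = 0.6015.
Surface direct beam = 1360 × 0.4887 × 0.6015 = 399.78 W/m².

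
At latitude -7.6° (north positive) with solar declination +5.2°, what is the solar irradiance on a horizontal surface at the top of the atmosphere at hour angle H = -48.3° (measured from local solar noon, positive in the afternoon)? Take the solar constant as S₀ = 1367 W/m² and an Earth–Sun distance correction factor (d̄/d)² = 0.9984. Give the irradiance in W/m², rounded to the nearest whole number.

880 W/m²

cos θ_z = sin(-7.6°) sin(5.2°) + cos(-7.6°) cos(5.2°) cos(-48.30°) = -0.0120 + 0.6567 = 0.6447.
Top-of-atmosphere irradiance = S₀ (d̄/d)² cos θ_z = 1367 × 0.9984 × 0.6447 = 879.89 W/m².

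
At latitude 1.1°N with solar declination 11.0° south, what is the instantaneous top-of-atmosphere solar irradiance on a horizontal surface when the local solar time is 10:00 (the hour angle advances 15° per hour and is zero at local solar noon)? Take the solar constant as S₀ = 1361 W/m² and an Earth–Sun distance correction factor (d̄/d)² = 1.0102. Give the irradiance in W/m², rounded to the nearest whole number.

Hour angle H = 15° × (10 − 12) = -30.00°.
cos θ_z = sin(1.1°) sin(-11.0°) + cos(1.1°) cos(-11.0°) cos(-30.00°) = -0.0037 + 0.8500 = 0.8463.
Top-of-atmosphere irradiance = S₀ (d̄/d)² cos θ_z = 1361 × 1.0102 × 0.8463 = 1163.56 W/m².

1164 W/m²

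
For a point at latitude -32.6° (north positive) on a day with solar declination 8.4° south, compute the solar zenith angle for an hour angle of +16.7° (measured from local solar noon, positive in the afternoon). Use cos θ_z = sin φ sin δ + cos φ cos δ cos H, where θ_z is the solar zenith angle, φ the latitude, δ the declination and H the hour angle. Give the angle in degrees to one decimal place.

With φ = -32.6°, δ = -8.4°, H = 16.70°: sin φ sin δ = 0.0787, cos φ cos δ cos H = 0.7983, so cos θ_z = 0.8770.
θ_z = arccos(0.8770) = 28.72°.

28.7°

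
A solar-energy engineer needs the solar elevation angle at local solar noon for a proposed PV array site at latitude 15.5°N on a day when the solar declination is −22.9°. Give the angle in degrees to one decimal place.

At local solar noon the hour angle is zero, so the elevation is 90° − |φ − δ| = 90° − |15.5° − (-22.9°)| = 90° − 38.4° = 51.6°.

51.6°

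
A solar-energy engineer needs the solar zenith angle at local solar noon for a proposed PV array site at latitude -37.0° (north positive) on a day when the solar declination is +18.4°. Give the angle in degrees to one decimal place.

At local solar noon the hour angle is zero, so the zenith angle is |φ − δ| = |-37.0° − (18.4°)| = 55.4°.

55.4°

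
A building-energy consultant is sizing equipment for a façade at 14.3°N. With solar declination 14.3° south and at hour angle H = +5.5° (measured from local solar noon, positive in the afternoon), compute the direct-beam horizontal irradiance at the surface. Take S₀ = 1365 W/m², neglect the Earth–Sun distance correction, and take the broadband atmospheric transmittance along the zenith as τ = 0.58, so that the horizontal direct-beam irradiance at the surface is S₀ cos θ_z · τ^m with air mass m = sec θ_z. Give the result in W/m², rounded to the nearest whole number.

639 W/m²

cos θ_z = sin φ sin δ + cos φ cos δ cos H = (0.2470)(-0.2470) + (0.9690)(0.9690)(0.9954) = 0.8736.
Air mass m = 1/cos θ_z = 1/0.8736 = 1.145; τ^m = 0.58^1.145 = 0.5360.
Surface direct beam = 1365 × 0.8736 × 0.5360 = 639.16 W/m².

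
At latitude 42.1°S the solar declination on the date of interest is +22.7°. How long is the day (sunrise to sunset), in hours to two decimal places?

cos H_s = −tan(-42.1°) · tan(22.7°) = 0.3780, so H_s = arccos(0.3780) = 67.79°.
Day length = 2 H_s / 15° h⁻¹ = 135.58° / 15 = 9.039 h.

9.04 hours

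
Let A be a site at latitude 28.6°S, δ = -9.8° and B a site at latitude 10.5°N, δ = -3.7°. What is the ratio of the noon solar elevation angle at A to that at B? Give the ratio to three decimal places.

A: 90° − |-28.6 − (-9.8)| = 71.20°.
B: 90° − |10.5 − (-3.7)| = 75.80°.
Ratio A/B = 71.2000 / 75.8000 = 0.9393.

0.939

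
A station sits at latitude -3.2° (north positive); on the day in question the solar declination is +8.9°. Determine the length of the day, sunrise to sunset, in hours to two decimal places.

11.93 hours

−tan φ tan δ = −(-0.0559)(0.1566) = 0.0088; H_s = arccos(0.0088) = 89.50°.
Day length = 2 H_s / 15° h⁻¹ = 179.00° / 15 = 11.933 h.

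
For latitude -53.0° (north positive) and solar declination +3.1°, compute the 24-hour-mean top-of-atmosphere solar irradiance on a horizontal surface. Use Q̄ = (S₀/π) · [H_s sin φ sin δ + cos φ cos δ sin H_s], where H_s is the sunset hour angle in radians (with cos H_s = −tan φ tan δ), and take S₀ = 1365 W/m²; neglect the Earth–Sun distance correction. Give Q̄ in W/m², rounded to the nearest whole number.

cos H_s = −tan(-53.0°) · tan(3.1°) = 0.0719, so H_s = arccos(0.0719) = 85.88°. In radians, H_s = 1.4989.
H_s sin φ sin δ = 1.4989 × -0.7986 × 0.0541 = -0.0648.
cos φ cos δ sin H_s = 0.6018 × 0.9985 × 0.9974 = 0.5993.
Q̄ = (1365/π) × (-0.0648 + 0.5993) = 434.49 × 0.5345 = 232.23 W/m².

232 W/m²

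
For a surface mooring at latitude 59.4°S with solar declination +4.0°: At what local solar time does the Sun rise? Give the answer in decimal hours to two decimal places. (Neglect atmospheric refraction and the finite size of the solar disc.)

6.45 h

cos H_s = −tan(-59.4°) · tan(4.0°) = 0.1182, so H_s = arccos(0.1182) = 83.21°.
Sunrise is at 12 − H_s/15 = 12 − 5.547 = 6.453 h local solar time.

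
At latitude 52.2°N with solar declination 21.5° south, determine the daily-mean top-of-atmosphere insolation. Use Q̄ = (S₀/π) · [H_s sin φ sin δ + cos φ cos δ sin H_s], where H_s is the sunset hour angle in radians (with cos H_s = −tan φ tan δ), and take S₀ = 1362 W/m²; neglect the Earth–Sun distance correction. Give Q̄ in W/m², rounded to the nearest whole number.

The sunset hour angle satisfies cos H_s = −tan φ tan δ = 0.5078, giving H_s = 59.48°. In radians, H_s = 1.0381.
H_s sin φ sin δ = 1.0381 × 0.7902 × -0.3665 = -0.3006.
cos φ cos δ sin H_s = 0.6129 × 0.9304 × 0.8614 = 0.4912.
Q̄ = (1362/π) × (-0.3006 + 0.4912) = 433.54 × 0.1906 = 82.63 W/m².

83 W/m²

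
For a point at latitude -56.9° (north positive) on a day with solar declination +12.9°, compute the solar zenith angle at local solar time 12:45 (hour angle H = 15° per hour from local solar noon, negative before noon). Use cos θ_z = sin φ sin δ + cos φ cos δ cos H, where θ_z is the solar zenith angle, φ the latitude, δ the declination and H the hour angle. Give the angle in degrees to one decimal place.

Hour angle H = 15° × (12.75 − 12) = 11.25°.
cos θ_z = sin(-56.9°) sin(12.9°) + cos(-56.9°) cos(12.9°) cos(11.25°) = -0.1870 + 0.5221 = 0.3351.
θ_z = arccos(0.3351) = 70.42°.

70.4°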